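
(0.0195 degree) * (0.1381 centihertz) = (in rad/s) 4.7e-07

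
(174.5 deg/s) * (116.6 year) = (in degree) 6.417e+11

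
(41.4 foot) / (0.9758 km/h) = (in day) 0.0005388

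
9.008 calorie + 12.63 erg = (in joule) 37.69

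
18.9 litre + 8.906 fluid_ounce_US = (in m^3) 0.01916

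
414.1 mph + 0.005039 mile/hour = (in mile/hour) 414.1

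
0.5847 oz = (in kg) 0.01658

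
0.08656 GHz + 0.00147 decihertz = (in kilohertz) 8.656e+04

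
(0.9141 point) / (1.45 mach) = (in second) 6.531e-07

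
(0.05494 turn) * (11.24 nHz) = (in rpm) 3.705e-08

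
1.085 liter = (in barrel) 0.006824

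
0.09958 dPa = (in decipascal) 0.09958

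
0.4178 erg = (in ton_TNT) 9.986e-18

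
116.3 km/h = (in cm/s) 3231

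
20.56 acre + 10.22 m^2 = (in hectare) 8.321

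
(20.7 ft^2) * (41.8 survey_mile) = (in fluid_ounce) 4.374e+09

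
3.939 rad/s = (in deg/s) 225.7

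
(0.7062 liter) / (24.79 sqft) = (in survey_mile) 1.905e-07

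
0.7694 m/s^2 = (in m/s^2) 0.7694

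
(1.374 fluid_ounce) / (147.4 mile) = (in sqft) 1.844e-09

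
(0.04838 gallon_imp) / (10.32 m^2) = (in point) 0.06041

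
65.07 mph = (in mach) 0.08543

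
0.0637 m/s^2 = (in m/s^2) 0.0637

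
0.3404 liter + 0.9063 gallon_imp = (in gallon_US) 1.178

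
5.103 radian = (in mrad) 5103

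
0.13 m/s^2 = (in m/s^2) 0.13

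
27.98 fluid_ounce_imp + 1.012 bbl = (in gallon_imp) 35.57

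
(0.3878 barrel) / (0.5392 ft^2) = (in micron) 1.231e+06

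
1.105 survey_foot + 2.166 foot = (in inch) 39.25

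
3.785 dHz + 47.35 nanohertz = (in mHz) 378.5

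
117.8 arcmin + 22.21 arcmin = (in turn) 0.006482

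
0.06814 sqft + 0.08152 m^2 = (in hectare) 8.785e-06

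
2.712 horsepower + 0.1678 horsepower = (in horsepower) 2.88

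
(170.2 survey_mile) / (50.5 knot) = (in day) 0.122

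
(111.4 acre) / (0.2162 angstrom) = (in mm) 2.085e+19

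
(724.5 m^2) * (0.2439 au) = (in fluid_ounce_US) 8.939e+17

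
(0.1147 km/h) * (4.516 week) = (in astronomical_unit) 5.817e-07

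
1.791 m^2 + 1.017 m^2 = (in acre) 0.0006939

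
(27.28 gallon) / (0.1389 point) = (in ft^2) 2.268e+04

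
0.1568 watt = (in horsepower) 0.0002103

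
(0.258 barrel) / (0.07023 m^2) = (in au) 3.904e-12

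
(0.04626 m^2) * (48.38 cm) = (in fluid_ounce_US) 756.8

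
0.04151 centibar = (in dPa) 415.1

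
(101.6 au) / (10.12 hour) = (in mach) 1.225e+06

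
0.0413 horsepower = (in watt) 30.8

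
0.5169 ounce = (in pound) 0.03231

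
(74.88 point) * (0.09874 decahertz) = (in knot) 0.0507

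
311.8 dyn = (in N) 0.003118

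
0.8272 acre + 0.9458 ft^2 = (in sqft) 3.603e+04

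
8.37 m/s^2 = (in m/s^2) 8.37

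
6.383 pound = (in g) 2895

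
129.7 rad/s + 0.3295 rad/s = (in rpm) 1242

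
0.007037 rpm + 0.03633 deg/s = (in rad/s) 0.001371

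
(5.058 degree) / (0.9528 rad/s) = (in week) 1.532e-07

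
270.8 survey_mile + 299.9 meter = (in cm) 4.361e+07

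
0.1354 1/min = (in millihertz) 2.257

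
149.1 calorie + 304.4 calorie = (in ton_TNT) 4.535e-07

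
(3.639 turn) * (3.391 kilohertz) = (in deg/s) 4.442e+06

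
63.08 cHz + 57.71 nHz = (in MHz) 6.308e-07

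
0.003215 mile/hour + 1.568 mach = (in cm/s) 5.339e+04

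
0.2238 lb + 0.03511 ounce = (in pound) 0.226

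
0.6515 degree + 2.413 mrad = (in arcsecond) 2843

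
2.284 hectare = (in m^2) 2.284e+04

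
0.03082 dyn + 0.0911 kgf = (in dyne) 8.934e+04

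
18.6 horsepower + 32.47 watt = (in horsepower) 18.64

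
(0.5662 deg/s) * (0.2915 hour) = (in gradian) 660.2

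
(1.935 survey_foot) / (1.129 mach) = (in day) 1.776e-08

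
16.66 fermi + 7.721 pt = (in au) 1.821e-14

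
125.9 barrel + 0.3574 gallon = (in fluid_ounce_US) 6.769e+05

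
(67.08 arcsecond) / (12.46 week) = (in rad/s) 4.316e-11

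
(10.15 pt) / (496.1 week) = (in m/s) 1.193e-11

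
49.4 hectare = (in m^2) 4.94e+05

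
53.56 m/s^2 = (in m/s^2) 53.56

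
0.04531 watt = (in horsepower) 6.076e-05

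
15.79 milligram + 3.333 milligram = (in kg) 1.912e-05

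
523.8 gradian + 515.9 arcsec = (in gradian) 524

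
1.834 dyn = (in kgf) 1.87e-06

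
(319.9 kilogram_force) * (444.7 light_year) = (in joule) 1.32e+22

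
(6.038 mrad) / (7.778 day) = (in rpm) 8.58e-08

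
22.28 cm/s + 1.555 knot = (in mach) 0.003004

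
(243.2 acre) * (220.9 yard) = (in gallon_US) 5.252e+10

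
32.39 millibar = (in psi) 0.4698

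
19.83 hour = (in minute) 1190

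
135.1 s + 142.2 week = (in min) 1.433e+06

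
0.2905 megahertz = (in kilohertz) 290.5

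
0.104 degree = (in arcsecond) 374.4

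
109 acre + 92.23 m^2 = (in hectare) 44.12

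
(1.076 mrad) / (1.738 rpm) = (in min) 9.853e-05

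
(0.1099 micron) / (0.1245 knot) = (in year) 5.441e-14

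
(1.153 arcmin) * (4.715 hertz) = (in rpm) 0.0151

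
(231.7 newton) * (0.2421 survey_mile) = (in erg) 9.028e+11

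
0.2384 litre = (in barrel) 0.001499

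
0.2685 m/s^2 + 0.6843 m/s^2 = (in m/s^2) 0.9528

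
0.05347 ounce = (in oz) 0.05347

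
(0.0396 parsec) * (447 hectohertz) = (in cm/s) 5.462e+21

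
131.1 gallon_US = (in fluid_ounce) 1.678e+04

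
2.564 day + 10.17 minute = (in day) 2.571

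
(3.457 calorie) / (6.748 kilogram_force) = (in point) 619.6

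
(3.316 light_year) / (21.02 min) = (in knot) 4.835e+13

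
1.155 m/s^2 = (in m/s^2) 1.155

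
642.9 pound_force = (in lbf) 642.9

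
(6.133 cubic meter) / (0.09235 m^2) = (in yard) 72.63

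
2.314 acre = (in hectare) 0.9364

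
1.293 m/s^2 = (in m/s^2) 1.293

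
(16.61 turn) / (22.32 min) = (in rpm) 0.7442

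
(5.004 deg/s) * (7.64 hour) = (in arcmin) 8.258e+06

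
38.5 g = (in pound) 0.08488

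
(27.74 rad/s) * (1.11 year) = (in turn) 1.545e+08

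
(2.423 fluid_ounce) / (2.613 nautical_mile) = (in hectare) 1.481e-12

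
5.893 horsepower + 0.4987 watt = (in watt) 4395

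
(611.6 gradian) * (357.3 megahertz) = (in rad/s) 3.433e+09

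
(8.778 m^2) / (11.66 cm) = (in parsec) 2.44e-15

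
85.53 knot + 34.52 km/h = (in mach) 0.1574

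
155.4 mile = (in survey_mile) 155.4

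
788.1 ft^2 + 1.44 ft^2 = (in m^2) 73.35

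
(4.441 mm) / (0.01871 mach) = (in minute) 1.162e-05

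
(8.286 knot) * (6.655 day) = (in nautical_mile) 1323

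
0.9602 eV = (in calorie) 3.677e-20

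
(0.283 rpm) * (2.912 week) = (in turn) 8307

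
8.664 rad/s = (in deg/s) 496.4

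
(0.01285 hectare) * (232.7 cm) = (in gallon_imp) 6.578e+04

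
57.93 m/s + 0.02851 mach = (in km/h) 243.5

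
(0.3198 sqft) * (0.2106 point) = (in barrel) 1.388e-05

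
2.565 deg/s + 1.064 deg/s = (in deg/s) 3.629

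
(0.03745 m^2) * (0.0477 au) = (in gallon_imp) 5.878e+10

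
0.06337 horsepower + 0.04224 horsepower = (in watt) 78.75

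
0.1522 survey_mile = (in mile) 0.1522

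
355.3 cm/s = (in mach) 0.01043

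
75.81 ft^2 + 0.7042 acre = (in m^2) 2857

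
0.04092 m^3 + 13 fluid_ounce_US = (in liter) 41.3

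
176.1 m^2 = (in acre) 0.04352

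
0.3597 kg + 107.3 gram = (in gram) 467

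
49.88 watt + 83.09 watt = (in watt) 133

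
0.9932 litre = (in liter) 0.9932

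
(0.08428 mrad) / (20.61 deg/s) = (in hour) 6.508e-08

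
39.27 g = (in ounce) 1.385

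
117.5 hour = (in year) 0.01341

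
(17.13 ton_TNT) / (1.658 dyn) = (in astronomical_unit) 2.89e+04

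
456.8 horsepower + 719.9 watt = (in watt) 3.414e+05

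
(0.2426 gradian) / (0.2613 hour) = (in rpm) 3.868e-05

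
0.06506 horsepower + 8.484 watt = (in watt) 57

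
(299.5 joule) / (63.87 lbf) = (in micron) 1.054e+06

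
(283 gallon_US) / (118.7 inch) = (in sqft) 3.825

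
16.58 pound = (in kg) 7.521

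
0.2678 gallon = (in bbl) 0.006376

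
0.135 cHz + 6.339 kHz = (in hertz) 6339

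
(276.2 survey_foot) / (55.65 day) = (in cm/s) 0.001751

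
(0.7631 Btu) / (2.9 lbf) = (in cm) 6241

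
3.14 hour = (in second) 1.13e+04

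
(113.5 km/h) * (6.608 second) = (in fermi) 2.083e+17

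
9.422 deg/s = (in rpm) 1.57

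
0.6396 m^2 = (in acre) 0.000158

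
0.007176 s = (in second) 0.007176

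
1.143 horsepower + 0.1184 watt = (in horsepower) 1.143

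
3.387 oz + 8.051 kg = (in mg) 8.147e+06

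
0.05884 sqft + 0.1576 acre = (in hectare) 0.06378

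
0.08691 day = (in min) 125.2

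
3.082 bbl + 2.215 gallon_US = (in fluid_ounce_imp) 1.754e+04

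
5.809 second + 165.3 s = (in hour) 0.04753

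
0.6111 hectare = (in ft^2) 6.578e+04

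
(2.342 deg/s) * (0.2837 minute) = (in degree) 39.87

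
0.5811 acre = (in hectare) 0.2352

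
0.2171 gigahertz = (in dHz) 2.171e+09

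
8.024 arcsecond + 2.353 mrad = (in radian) 0.002392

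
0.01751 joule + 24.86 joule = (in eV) 1.553e+20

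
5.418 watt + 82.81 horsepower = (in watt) 6.176e+04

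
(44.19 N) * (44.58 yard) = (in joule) 1801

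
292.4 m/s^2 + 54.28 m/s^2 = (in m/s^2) 346.7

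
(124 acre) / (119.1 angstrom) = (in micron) 4.213e+19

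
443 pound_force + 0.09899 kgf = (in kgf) 201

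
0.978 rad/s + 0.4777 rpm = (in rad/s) 1.028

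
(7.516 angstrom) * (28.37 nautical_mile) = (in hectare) 3.949e-09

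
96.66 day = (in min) 1.392e+05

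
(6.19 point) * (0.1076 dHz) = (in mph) 5.256e-05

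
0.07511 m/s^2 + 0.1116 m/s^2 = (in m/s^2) 0.1867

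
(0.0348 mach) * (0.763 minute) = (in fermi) 5.425e+17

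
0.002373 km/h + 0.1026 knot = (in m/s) 0.05344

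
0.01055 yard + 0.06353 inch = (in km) 1.126e-05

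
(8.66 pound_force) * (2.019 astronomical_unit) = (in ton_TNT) 2781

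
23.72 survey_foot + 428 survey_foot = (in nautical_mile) 0.07434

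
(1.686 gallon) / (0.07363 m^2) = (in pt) 245.7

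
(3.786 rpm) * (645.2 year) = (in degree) 4.622e+11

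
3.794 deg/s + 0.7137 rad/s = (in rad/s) 0.7799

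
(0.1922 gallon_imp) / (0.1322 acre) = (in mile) 1.015e-09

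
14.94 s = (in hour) 0.00415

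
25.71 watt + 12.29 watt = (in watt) 38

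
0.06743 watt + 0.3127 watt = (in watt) 0.3801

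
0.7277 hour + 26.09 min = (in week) 0.00692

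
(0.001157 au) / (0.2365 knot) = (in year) 45.11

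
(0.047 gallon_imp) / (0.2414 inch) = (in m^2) 0.03485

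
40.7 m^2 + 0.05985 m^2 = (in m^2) 40.76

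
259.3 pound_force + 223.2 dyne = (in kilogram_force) 117.6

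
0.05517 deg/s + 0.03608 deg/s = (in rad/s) 0.001593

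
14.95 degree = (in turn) 0.04153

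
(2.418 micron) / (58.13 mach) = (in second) 1.222e-10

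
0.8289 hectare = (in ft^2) 8.922e+04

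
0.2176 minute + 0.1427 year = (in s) 4.5e+06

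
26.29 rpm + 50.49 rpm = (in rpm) 76.78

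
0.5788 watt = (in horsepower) 0.0007762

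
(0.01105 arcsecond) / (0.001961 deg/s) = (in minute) 2.609e-05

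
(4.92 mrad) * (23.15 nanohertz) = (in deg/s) 6.526e-09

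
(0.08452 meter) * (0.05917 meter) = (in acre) 1.236e-06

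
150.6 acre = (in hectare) 60.95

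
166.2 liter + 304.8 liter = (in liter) 471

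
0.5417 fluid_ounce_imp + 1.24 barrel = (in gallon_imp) 43.37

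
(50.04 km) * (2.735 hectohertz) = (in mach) 4.019e+04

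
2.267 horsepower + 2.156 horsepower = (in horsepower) 4.423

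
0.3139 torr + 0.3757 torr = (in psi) 0.01333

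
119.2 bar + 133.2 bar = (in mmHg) 1.893e+05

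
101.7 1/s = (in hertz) 101.7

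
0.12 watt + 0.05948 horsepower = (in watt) 44.47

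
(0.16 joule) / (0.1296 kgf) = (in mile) 7.822e-05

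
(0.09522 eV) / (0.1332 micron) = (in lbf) 2.575e-14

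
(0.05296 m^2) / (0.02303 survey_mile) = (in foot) 0.004688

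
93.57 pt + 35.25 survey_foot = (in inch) 424.3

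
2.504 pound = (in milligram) 1.136e+06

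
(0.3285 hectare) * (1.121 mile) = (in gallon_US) 1.566e+09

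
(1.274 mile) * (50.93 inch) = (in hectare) 0.2652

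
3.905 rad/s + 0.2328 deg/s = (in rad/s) 3.909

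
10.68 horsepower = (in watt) 7964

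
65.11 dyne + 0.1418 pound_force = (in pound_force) 0.1419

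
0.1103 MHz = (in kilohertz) 110.3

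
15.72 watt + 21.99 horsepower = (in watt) 1.641e+04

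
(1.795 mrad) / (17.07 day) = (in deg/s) 6.973e-08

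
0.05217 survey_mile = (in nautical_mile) 0.04533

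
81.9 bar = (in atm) 80.83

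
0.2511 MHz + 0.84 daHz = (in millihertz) 2.511e+08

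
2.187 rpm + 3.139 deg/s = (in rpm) 2.71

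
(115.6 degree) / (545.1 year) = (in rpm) 1.121e-09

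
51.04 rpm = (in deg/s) 306.2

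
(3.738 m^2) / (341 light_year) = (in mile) 7.2e-22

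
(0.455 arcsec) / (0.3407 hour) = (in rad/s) 1.799e-09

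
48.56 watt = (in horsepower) 0.06512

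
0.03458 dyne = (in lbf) 7.774e-08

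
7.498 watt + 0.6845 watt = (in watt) 8.183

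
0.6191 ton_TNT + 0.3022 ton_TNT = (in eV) 2.406e+28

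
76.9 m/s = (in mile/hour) 172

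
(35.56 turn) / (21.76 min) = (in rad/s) 0.1711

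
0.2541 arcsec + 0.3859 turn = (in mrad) 2425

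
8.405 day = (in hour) 201.7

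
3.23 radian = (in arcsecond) 6.662e+05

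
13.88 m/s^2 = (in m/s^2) 13.88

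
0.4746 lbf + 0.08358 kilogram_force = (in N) 2.931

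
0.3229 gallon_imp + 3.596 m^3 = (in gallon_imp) 791.3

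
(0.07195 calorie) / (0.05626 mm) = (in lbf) 1203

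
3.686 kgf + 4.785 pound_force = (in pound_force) 12.91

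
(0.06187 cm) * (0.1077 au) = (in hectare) 996.8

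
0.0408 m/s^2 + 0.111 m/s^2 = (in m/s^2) 0.1518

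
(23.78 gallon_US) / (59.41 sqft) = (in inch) 0.6421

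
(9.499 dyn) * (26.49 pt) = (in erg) 8.877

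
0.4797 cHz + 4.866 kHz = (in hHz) 48.66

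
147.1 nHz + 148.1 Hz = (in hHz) 1.481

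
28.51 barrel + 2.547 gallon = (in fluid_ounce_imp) 1.599e+05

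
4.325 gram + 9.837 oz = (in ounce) 9.99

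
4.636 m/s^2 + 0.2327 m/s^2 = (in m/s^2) 4.869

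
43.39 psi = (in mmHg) 2244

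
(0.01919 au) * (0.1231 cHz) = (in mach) 1.038e+04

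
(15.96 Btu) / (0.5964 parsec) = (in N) 9.15e-13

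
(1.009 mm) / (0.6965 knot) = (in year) 8.929e-11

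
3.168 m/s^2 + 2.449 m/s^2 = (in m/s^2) 5.617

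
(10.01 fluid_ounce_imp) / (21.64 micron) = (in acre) 0.003248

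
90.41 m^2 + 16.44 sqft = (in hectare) 0.009194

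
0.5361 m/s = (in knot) 1.042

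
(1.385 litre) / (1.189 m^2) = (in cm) 0.1165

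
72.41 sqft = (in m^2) 6.727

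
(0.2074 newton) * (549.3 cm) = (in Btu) 0.00108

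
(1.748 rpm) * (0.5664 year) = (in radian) 3.27e+06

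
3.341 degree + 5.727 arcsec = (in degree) 3.343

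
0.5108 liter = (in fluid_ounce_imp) 17.98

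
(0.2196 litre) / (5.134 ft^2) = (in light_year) 4.867e-20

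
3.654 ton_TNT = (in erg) 1.529e+17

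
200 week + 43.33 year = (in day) 1.722e+04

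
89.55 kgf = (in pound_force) 197.4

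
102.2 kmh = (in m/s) 28.39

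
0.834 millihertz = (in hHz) 8.34e-06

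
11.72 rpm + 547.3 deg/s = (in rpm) 102.9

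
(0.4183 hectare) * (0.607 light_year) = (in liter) 2.402e+22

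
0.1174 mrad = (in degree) 0.006727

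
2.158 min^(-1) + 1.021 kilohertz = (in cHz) 1.021e+05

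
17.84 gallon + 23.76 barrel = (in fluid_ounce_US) 1.3e+05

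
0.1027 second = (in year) 3.257e-09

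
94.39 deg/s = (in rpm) 15.73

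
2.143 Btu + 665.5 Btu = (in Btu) 667.6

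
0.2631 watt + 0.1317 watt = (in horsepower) 0.0005294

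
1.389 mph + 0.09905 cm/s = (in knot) 1.209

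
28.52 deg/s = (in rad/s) 0.4978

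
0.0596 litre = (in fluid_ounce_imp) 2.098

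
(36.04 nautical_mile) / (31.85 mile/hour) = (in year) 0.0001486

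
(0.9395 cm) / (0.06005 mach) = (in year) 1.457e-11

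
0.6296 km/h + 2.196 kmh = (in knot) 1.526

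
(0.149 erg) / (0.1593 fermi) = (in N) 9.353e+07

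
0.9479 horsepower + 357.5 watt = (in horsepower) 1.427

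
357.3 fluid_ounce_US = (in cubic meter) 0.01057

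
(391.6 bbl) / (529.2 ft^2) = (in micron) 1.266e+06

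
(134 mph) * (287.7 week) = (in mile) 6.477e+06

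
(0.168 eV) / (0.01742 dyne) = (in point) 4.38e-10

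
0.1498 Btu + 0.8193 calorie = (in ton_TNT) 3.859e-08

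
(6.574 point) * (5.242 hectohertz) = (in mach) 0.00357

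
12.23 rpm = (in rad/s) 1.281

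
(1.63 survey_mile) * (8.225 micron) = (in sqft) 0.2322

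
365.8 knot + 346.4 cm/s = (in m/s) 191.6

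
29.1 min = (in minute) 29.1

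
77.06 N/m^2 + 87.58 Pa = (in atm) 0.001625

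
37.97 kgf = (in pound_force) 83.71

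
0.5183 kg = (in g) 518.3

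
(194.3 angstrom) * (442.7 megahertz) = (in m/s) 8.602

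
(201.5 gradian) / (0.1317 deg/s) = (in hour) 0.3825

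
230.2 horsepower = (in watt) 1.717e+05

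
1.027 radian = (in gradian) 65.38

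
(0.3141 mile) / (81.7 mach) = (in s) 0.01817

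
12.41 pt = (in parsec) 1.419e-19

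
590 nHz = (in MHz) 5.9e-13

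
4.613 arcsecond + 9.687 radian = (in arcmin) 3.33e+04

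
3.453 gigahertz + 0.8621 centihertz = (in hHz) 3.453e+07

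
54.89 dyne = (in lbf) 0.0001234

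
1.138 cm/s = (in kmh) 0.04097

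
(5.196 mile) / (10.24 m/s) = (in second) 816.6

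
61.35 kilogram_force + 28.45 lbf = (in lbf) 163.7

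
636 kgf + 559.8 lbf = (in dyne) 8.727e+08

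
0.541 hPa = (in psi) 0.007847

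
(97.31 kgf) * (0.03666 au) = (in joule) 5.234e+12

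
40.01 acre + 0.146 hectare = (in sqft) 1.759e+06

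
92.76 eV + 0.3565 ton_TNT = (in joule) 1.492e+09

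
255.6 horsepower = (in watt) 1.906e+05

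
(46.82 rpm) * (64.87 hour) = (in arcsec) 2.362e+11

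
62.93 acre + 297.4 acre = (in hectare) 145.8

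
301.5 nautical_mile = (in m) 5.584e+05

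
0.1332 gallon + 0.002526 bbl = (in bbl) 0.005697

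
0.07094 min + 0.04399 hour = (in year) 5.157e-06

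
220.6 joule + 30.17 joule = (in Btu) 0.2377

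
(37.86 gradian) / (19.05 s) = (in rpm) 0.2981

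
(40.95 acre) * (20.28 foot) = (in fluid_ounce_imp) 3.605e+10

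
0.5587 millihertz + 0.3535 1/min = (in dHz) 0.0645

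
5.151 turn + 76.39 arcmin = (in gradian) 2062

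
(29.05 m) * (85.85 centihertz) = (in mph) 55.79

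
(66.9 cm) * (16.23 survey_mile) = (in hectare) 1.747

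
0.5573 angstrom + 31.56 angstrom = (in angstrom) 32.12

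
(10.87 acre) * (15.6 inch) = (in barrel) 1.096e+05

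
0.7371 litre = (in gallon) 0.1947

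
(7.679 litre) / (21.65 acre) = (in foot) 2.876e-07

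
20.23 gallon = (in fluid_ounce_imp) 2695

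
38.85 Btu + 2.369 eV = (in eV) 2.558e+23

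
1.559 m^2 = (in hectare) 0.0001559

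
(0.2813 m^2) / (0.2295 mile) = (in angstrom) 7.616e+06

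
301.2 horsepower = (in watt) 2.246e+05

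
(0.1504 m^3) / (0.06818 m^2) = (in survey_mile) 0.001371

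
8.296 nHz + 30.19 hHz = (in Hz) 3019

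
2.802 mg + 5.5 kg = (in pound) 12.13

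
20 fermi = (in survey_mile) 1.243e-17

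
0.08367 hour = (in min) 5.02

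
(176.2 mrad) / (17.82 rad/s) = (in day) 1.144e-07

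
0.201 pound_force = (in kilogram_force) 0.09117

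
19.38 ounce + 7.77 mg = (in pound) 1.211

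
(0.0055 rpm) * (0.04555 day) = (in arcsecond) 4.675e+05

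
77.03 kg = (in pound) 169.8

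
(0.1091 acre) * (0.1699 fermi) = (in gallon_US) 1.982e-11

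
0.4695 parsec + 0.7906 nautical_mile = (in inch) 5.704e+17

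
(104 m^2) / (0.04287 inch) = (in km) 95.51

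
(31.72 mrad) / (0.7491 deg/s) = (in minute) 0.04044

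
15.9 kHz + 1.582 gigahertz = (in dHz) 1.582e+10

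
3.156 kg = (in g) 3156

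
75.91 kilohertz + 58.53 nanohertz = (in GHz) 7.591e-05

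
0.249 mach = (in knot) 164.8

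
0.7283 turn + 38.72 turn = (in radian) 247.9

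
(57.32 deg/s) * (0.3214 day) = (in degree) 1.592e+06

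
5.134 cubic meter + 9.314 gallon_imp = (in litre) 5176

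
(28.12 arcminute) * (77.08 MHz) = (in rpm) 6.021e+06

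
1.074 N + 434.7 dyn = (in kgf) 0.11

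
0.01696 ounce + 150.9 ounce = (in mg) 4.278e+06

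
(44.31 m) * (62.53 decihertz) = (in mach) 0.8137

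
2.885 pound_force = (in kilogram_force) 1.309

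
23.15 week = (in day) 162.1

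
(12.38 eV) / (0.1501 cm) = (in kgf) 1.348e-16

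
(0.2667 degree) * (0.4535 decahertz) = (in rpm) 0.2016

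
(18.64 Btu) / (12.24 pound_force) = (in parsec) 1.171e-14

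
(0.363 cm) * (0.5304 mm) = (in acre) 4.758e-10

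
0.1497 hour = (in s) 538.9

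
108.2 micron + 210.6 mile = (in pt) 9.607e+08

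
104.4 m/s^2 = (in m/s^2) 104.4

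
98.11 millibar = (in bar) 0.09811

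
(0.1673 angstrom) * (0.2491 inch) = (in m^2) 1.059e-13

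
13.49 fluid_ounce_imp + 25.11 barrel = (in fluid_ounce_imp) 1.405e+05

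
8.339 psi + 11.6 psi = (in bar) 1.375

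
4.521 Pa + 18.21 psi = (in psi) 18.21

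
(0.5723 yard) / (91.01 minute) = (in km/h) 0.000345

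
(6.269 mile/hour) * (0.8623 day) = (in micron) 2.088e+11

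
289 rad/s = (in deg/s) 1.656e+04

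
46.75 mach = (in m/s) 1.592e+04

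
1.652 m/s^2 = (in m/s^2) 1.652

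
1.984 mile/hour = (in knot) 1.724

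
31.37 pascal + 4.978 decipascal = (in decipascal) 318.7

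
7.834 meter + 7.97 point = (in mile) 0.00487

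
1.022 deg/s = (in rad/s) 0.01784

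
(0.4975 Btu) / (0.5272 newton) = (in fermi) 9.956e+17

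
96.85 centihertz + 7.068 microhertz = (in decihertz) 9.685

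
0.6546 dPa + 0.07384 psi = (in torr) 3.819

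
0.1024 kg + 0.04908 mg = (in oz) 3.612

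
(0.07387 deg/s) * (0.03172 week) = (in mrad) 2.473e+04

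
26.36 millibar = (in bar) 0.02636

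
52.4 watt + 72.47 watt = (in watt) 124.9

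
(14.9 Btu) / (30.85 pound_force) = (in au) 7.658e-10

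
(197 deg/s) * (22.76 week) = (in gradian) 3.013e+09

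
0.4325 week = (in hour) 72.66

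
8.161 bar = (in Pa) 8.161e+05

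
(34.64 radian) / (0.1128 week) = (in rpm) 0.004849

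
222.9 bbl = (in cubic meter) 35.44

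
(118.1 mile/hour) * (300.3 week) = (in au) 0.0641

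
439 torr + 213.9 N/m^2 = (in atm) 0.5797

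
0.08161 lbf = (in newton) 0.363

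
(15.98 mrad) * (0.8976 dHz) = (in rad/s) 0.001434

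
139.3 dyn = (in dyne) 139.3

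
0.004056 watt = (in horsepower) 5.439e-06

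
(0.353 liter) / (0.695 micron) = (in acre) 0.1255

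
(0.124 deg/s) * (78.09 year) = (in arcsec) 1.099e+12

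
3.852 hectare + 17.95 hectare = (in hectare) 21.8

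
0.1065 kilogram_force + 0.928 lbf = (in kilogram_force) 0.5274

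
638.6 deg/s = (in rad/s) 11.15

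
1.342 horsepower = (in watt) 1001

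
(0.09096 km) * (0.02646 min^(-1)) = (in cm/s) 4.011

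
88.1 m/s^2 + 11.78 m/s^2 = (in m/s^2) 99.88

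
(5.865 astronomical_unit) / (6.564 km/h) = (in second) 4.812e+11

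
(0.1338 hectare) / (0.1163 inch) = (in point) 1.284e+09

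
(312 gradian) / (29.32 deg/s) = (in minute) 0.1596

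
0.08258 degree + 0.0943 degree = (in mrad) 3.087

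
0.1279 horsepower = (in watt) 95.38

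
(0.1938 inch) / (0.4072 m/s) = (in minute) 0.0002015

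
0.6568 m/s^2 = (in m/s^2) 0.6568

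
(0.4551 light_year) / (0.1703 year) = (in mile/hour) 1.793e+09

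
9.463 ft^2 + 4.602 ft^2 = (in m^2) 1.307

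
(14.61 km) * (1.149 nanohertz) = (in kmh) 6.043e-05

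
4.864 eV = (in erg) 7.793e-12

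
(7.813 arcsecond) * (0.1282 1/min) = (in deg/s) 4.637e-06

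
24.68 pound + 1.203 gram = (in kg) 11.2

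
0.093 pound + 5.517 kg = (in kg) 5.559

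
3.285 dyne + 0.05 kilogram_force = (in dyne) 4.904e+04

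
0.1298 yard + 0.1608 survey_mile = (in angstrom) 2.589e+12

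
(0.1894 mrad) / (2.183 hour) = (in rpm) 2.301e-07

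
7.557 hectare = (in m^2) 7.557e+04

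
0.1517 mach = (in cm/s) 5165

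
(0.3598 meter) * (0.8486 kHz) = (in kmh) 1099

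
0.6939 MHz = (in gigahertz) 0.0006939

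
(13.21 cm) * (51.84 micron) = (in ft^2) 7.371e-05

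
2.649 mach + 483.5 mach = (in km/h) 5.959e+05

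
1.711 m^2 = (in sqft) 18.42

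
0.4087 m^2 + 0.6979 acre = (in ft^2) 3.04e+04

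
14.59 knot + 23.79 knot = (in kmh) 71.08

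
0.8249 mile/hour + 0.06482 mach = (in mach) 0.0659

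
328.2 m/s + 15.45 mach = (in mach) 16.41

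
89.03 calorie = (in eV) 2.325e+21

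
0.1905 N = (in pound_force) 0.04283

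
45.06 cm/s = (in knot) 0.8759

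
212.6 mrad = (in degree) 12.18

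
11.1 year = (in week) 578.8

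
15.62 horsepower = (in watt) 1.165e+04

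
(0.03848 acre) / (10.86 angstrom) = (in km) 1.434e+08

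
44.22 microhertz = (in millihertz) 0.04422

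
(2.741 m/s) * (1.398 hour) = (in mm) 1.379e+07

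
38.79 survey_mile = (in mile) 38.79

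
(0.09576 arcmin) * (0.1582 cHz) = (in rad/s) 4.407e-08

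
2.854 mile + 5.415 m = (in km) 4.598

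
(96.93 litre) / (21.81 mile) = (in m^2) 2.762e-06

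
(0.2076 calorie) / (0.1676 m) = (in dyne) 5.183e+05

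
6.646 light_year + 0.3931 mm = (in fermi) 6.288e+31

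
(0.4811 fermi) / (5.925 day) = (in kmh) 3.383e-21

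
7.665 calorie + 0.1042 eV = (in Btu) 0.0304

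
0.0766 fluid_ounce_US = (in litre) 0.002265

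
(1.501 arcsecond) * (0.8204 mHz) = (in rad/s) 5.97e-09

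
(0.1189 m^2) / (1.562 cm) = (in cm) 761.2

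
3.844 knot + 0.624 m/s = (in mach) 0.00764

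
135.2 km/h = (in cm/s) 3756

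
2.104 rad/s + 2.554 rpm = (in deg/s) 135.9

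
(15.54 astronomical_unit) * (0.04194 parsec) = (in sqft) 3.238e+28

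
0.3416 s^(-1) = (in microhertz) 3.416e+05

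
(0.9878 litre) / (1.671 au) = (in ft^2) 4.253e-14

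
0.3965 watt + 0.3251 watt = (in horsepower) 0.0009677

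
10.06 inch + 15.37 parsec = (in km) 4.743e+14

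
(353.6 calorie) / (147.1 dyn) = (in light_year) 1.063e-10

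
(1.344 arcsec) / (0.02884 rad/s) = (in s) 0.0002259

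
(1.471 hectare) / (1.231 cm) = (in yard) 1.307e+06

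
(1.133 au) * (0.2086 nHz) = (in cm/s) 3536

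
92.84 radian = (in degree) 5319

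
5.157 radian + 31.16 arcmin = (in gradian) 328.9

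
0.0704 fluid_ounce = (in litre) 0.002082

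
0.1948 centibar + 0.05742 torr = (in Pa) 202.5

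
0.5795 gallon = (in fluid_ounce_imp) 77.21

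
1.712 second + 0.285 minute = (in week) 3.11e-05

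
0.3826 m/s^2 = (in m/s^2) 0.3826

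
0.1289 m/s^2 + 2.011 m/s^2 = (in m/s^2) 2.14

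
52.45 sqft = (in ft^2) 52.45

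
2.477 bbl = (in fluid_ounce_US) 1.332e+04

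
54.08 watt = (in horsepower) 0.07252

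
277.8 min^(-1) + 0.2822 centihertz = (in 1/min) 278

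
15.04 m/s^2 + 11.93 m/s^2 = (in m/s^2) 26.97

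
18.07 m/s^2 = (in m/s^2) 18.07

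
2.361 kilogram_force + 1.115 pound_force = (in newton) 28.11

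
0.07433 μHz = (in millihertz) 7.433e-05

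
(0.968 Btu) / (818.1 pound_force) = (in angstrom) 2.806e+09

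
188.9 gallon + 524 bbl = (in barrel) 528.5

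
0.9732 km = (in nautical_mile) 0.5255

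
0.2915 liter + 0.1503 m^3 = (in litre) 150.6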